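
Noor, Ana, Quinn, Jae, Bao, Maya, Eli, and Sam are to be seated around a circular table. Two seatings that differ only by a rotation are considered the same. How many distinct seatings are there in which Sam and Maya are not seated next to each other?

3600

All circular seatings of 8 people number (7)! = 5040.
Seatings with Sam beside Maya: treat them as a block with 2 internal orders, giving 2 × (6)! = 1440.
Subtracting, 5040 − 1440 = 3600.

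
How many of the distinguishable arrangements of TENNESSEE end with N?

840

With the last slot taken by N, it remains to arrange the other 8 letters (TENESSEE).
Those 8 letters have E appearing 4 times and S appearing twice, giving (8)!/(4!·2!) = 840.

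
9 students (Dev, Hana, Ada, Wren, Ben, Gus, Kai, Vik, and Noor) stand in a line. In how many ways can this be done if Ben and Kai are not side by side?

Of the 9! = 362880 arrangements, those with Ben and Kai adjacent number 2 × 8! = 80640 (treat the pair as a block with 2 internal orders).
Complementary counting: 362880 − 80640 = 282240.

282240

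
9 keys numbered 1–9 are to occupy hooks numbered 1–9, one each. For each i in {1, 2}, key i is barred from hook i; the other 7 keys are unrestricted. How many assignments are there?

287280

Let Aᵢ (for i ∈ {1, 2}) be the placements that put key i in its forbidden hook. Any j of these fix j positions, leaving (9−j)! ways to fill the rest, and there are C(2,j) ways to pick which j.
By inclusion–exclusion, the number of valid placements is Σ_{j=0}^{2} (−1)^j C(2,j)·(9−j)!.
Computing: 362880 − 80640 + 5040 = 287280.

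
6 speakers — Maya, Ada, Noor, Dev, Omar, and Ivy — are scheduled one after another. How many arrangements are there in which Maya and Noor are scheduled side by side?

Place the 4 others and the Maya-Noor pair as 5 objects in a line; the pair has 2 internal arrangements.
So the count is 2·(5)! = 240.

240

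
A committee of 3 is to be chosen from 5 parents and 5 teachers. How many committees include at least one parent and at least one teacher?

100

Unrestricted: C(10,3) = 120 ways to pick any 3 of the 10.
Subtract selections that omit an entire group: no parents → C(5,3) = 10; no teachers → C(5,3) = 10.
Both groups omitted at once is impossible, so 120 − 20 = 100.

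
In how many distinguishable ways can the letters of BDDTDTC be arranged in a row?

420

The 7 letters of BDDTDTC have repeats: D appearing 3 times and T appearing twice.
The number of distinct arrangements is 7!/(3!·2!) = 5040/12 = 420.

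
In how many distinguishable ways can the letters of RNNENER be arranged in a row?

210

The 7 letters of RNNENER have repeats: E appearing twice, N appearing 3 times, and R appearing twice.
The number of distinct arrangements is 7!/(3!·2!·2!) = 5040/24 = 210.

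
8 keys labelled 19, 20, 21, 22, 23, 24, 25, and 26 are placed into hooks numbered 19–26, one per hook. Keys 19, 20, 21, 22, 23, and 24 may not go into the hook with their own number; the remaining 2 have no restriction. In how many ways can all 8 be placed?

Let Aᵢ (for 19 ≤ i ≤ 24) be the placements that put key i in its forbidden hook. Any j of these fix j positions, leaving (8−j)! ways to fill the rest, and there are C(6,j) ways to pick which j.
By inclusion–exclusion, the number of valid placements is Σ_{j=0}^{6} (−1)^j C(6,j)·(8−j)!.
Computing: 40320 − 30240 + 10800 − 2400 + 360 − 36 + 2 = 18806.

18806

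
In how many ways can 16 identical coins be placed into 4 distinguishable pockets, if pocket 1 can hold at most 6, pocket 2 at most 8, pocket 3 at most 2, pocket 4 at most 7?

Ignoring the caps, the number of non-negative solutions to x_1+…+x_4 = 16 is C(19,3) = 969.
Subtract solutions that violate a single cap (substitute x_i' = x_i − (cap_i+1)): x_1 ≥ 7 gives C(12,3) = 220; x_2 ≥ 9 gives C(10,3) = 120; x_3 ≥ 3 gives C(16,3) = 560; x_4 ≥ 8 gives C(11,3) = 165. Together 1065.
Add back pairs where two caps are both exceeded: 1 + 84 + 4 + 35 + 0 + 56 = 180.
By inclusion–exclusion the count is 969 − 1065 + 180 = 84.

84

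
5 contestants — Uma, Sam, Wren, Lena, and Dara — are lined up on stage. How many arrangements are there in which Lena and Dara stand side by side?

48

Treat {Lena, Dara} as a single unit. There are 4 units to order, and the pair itself can be ordered 2 ways.
So the count is 2·(4)! = 48.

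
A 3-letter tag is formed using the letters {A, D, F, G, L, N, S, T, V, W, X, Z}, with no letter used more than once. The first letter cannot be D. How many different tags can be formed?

The first letter has 12−1 = 11 choices (anything except D).
The remaining 2 letters are filled from the other 11 symbols without repetition: 11 × 10 = 110.
Total: 11 × 110 = 1210.

1210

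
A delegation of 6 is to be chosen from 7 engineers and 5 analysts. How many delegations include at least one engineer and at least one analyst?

917

Total 6-person selections from all 12: C(12,6) = 924.
Selections missing a whole group: no engineers → C(5,6) = 0; no analysts → C(7,6) = 7.
Both groups omitted at once is impossible, so 924 − 7 = 917.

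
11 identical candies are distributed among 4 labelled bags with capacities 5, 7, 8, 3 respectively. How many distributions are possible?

Without the upper bounds there are C(14,3) = 364 ways to split 11 among 4 bags.
Subtract solutions that violate a single cap (substitute x_i' = x_i − (cap_i+1)): x_1 ≥ 6 gives C(8,3) = 56; x_2 ≥ 8 gives C(6,3) = 20; x_3 ≥ 9 gives C(5,3) = 10; x_4 ≥ 4 gives C(10,3) = 120. Together 206.
Add back pairs where two caps are both exceeded: 0 + 0 + 4 + 0 + 0 + 0 = 4.
By inclusion–exclusion the count is 364 − 206 + 4 = 162.

162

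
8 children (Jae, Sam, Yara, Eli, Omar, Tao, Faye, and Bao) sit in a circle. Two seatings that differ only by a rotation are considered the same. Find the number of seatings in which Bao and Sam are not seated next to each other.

All circular seatings of 8 people number (7)! = 5040.
Seatings with Bao beside Sam: treat them as a block with 2 internal orders, giving 2 × (6)! = 1440.
Subtracting, 5040 − 1440 = 3600.

3600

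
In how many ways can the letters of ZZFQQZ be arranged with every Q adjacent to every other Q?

Treat the 2 copies of Q as a single block. The multiset to arrange is then {QQ, F, Z, Z, Z}, 5 items in all.
That gives (5)!/(3!) = 20 arrangements.

20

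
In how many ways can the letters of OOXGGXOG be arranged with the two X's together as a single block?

Treat the 2 copies of X as a single block. The multiset to arrange is then {XX, G, G, G, O, O, O}, 7 items in all.
That gives (7)!/(3!·3!) = 140 arrangements.

140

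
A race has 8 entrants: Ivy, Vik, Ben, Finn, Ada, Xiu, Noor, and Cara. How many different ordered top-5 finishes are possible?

This is an ordered selection of 5 from 8: P(8,5).
That gives 8 × 7 × 6 × 5 × 4 = 6720.

6720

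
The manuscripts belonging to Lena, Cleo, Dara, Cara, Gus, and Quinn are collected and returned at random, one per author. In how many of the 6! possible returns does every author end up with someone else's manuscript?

265

Let Aᵢ be the assignments in which author i gets their own manuscript. We want the size of the complement of A₁∪…∪A_6.
By inclusion–exclusion this is Σ_{j=0}^{6} (−1)^j C(6,j)·(6−j)!.
Computing: 720 − 720 + 360 − 120 + 30 − 6 + 1 = 265.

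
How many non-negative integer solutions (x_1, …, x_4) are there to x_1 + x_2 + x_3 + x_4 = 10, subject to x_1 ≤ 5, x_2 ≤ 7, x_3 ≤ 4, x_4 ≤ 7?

175

By stars and bars, unrestricted non-negative solutions to x_1+…+x_4 = 10 number C(10+3,3) = 286.
Subtract solutions that violate a single cap (substitute x_i' = x_i − (cap_i+1)): x_1 ≥ 6 gives C(7,3) = 35; x_2 ≥ 8 gives C(5,3) = 10; x_3 ≥ 5 gives C(8,3) = 56; x_4 ≥ 8 gives C(5,3) = 10. Together 111.
No two caps can be exceeded simultaneously, so the pair terms are all 0.
By inclusion–exclusion the count is 286 − 111 + 0 = 175.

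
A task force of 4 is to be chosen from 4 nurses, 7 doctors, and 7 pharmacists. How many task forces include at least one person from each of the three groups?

With no constraint there are C(18,4) = 3060 possible selections.
Subtract selections that omit an entire group: no nurses → C(14,4) = 1001; no doctors → C(11,4) = 330; no pharmacists → C(11,4) = 330.
Add back selections omitting two groups (i.e. drawn from a single group): C(4,4) + C(7,4) + C(7,4) = 71.
By inclusion–exclusion: 3060 − 1661 + 71 = 1470.

1470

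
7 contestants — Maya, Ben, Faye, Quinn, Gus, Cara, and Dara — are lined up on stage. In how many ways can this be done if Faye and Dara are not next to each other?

There are 7! = 5040 arrangements in all. If Faye and Dara are adjacent, merging them into one block gives 2·(6)! = 1440 arrangements.
So 5040 − 1440 = 3600 arrangements keep them apart.

3600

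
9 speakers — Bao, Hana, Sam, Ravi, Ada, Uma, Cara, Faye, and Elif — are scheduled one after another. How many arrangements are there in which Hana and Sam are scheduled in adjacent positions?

Place the 7 others and the Hana-Sam pair as 8 objects in a line; the pair has 2 internal arrangements.
That gives 2 × 8! = 2 × 40320 = 80640.

80640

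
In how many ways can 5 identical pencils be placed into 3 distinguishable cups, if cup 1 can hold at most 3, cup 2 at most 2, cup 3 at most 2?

6

Without the upper bounds there are C(7,2) = 21 ways to split 5 among 3 cups.
Subtract solutions that violate a single cap (substitute x_i' = x_i − (cap_i+1)): x_1 ≥ 4 gives C(3,2) = 3; x_2 ≥ 3 gives C(4,2) = 6; x_3 ≥ 3 gives C(4,2) = 6. Together 15.
No two caps can be exceeded simultaneously, so the pair terms are all 0.
By inclusion–exclusion the count is 21 − 15 + 0 = 6.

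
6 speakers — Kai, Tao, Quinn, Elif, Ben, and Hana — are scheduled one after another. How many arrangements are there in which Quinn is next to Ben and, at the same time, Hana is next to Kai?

96

Treat {Quinn,Ben} as one block (2 orders) and {Hana,Kai} as another (2 orders).
That leaves 4 units to arrange: 2 × 2 × 4! = 4 × 24 = 96.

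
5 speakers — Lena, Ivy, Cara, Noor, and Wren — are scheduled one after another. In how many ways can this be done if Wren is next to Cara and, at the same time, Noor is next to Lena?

24

Treat {Wren,Cara} as one block (2 orders) and {Noor,Lena} as another (2 orders).
That leaves 3 units to arrange: 2 × 2 × 3! = 4 × 6 = 24.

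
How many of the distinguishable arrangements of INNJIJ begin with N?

30

With the first slot taken by N, it remains to arrange the other 5 letters (INJIJ).
Those 5 letters have I appearing twice and J appearing twice, giving (5)!/(2!·2!) = 30.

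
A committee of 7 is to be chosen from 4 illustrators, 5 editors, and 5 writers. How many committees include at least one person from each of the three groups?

3240

Unrestricted: C(14,7) = 3432 ways to pick any 7 of the 14.
Selections missing a whole group: no illustrators → C(10,7) = 120; no editors → C(9,7) = 36; no writers → C(9,7) = 36.
Add back selections omitting two groups (i.e. drawn from a single group): C(4,7) + C(5,7) + C(5,7) = 0.
By inclusion–exclusion: 3432 − 192 + 0 = 3240.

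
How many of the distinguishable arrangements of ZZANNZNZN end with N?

280

Fix N in the last position and arrange the remaining 8 letters.
Those 8 letters have N appearing 3 times and Z appearing 4 times, giving (8)!/(4!·3!) = 280.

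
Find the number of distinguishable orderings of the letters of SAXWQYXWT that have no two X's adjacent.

There are 9!/(2!·2!) = 90720 arrangements of SAXWQYXWT in total.
If the two X's are adjacent, glue them into one block, leaving 8 items to arrange: (8)!/(2!) = 20160 ways.
Subtracting, 90720 − 20160 = 70560 arrangements keep the X's apart.

70560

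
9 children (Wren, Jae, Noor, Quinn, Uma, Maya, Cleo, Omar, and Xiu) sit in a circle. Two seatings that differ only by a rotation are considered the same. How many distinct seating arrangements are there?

Seat Wren anywhere (absorbing the rotational symmetry), then permute the other 8: (8)! = 40320.

40320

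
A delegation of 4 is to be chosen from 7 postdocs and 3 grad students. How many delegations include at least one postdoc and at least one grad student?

175

Unrestricted: C(10,4) = 210 ways to pick any 4 of the 10.
Selections missing a whole group: no postdocs → C(3,4) = 0; no grad students → C(7,4) = 35.
Both groups omitted at once is impossible, so 210 − 35 = 175.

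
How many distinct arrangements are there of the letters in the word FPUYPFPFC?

10080

FPUYPFPFC has 9 letters with F appearing 3 times and P appearing 3 times.
The number of distinct arrangements is 9!/(3!·3!) = 362880/36 = 10080.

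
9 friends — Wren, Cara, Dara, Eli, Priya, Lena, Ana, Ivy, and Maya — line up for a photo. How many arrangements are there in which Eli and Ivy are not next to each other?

282240

Of the 9! = 362880 arrangements, those with Eli and Ivy adjacent number 2 × 8! = 80640 (treat the pair as a block with 2 internal orders).
Complementary counting: 362880 − 80640 = 282240.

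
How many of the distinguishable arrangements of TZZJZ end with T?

4

Fix T in the last position and arrange the remaining 4 letters.
Those 4 letters have Z appearing 3 times, giving (4)!/(3!) = 4.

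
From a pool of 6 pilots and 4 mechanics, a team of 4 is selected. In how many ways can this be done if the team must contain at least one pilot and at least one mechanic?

194

With no constraint there are C(10,4) = 210 possible selections.
Subtract selections that omit an entire group: no pilots → C(4,4) = 1; no mechanics → C(6,4) = 15.
Both groups omitted at once is impossible, so 210 − 16 = 194.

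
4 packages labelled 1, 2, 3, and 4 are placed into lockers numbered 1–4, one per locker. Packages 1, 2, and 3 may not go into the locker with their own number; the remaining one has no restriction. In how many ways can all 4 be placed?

11

Let Aᵢ (for i ∈ {1, 2, 3}) be the placements that put package i in its forbidden locker. Any j of these fix j positions, leaving (4−j)! ways to fill the rest, and there are C(3,j) ways to pick which j.
By inclusion–exclusion, the number of valid placements is Σ_{j=0}^{3} (−1)^j C(3,j)·(4−j)!.
Computing: 24 − 18 + 6 − 1 = 11.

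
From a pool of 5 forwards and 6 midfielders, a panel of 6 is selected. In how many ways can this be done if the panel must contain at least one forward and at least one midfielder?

461

Unrestricted: C(11,6) = 462 ways to pick any 6 of the 11.
Subtract selections that omit an entire group: no forwards → C(6,6) = 1; no midfielders → C(5,6) = 0.
Both groups omitted at once is impossible, so 462 − 1 = 461.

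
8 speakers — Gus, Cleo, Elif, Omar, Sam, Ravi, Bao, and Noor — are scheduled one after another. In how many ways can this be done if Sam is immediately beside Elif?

Treat {Sam, Elif} as a single unit. There are 7 units to order, and the pair itself can be ordered 2 ways.
So the count is 2·(7)! = 10080.

10080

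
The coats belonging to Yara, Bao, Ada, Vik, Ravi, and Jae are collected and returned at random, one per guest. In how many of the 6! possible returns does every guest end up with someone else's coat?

This is the derangement count D_6: permutations of 6 items with no fixed point.
By inclusion–exclusion this is Σ_{j=0}^{6} (−1)^j C(6,j)·(6−j)!.
Computing: 720 − 720 + 360 − 120 + 30 − 6 + 1 = 265.

265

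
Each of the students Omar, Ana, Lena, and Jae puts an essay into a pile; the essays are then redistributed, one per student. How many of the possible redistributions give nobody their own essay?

Let Aᵢ be the assignments in which student i gets their own essay. We want the size of the complement of A₁∪…∪A_4.
By inclusion–exclusion this is Σ_{j=0}^{4} (−1)^j C(4,j)·(4−j)!.
Computing: 24 − 24 + 12 − 4 + 1 = 9.

9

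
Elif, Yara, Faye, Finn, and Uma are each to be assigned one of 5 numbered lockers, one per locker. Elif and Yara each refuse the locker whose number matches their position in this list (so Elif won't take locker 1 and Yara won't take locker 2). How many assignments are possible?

Let Aᵢ (for i ∈ {1, 2}) be the placements that put person i in their forbidden locker. Any j of these fix j positions, leaving (5−j)! ways to fill the rest, and there are C(2,j) ways to pick which j.
By inclusion–exclusion, the number of valid placements is Σ_{j=0}^{2} (−1)^j C(2,j)·(5−j)!.
Computing: 120 − 48 + 6 = 78.

78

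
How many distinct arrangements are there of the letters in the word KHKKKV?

30

Letter multiplicities in KHKKKV: H×1, K×4, V×1.
The number of distinct arrangements is 6!/(4!) = 720/24 = 30.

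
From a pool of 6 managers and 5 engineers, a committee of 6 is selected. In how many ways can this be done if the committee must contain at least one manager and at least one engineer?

461

Unrestricted: C(11,6) = 462 ways to pick any 6 of the 11.
Selections missing a whole group: no managers → C(5,6) = 0; no engineers → C(6,6) = 1.
Both groups omitted at once is impossible, so 462 − 1 = 461.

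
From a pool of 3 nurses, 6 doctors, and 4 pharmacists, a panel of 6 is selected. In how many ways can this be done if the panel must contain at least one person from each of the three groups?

1416

Total 6-person selections from all 13: C(13,6) = 1716.
Subtract selections that omit an entire group: no nurses → C(10,6) = 210; no doctors → C(7,6) = 7; no pharmacists → C(9,6) = 84.
Add back selections omitting two groups (i.e. drawn from a single group): C(3,6) + C(6,6) + C(4,6) = 1.
By inclusion–exclusion: 1716 − 301 + 1 = 1416.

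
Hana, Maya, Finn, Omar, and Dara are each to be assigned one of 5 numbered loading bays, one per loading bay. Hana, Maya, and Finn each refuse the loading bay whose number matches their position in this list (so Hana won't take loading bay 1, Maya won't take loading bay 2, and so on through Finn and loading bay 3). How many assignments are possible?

64

Let Aᵢ (for i ∈ {1, 2, 3}) be the placements that put person i in their forbidden loading bay. Any j of these fix j positions, leaving (5−j)! ways to fill the rest, and there are C(3,j) ways to pick which j.
By inclusion–exclusion, the number of valid placements is Σ_{j=0}^{3} (−1)^j C(3,j)·(5−j)!.
Computing: 120 − 72 + 18 − 2 = 64.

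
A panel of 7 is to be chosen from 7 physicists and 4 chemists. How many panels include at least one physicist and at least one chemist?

329

Unrestricted: C(11,7) = 330 ways to pick any 7 of the 11.
Selections missing a whole group: no physicists → C(4,7) = 0; no chemists → C(7,7) = 1.
Both groups omitted at once is impossible, so 330 − 1 = 329.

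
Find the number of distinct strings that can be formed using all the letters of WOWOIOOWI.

WOWOIOOWI has 9 letters with I appearing twice, O appearing 4 times, and W appearing 3 times.
So there are 9! / (4!·3!·2!) = 1260 distinguishable arrangements.

1260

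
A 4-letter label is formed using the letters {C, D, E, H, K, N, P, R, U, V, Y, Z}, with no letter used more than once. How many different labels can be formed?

11880

This is a permutation of 4 out of 12: P(12,4) = 12!/8!.
That product is 12 × 11 × 10 × 9 = 11880.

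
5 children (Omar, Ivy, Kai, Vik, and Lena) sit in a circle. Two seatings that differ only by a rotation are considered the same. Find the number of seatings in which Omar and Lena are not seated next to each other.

Without the restriction there are (4)! = 24 seatings.
Seatings with Omar beside Lena: treat them as a block with 2 internal orders, giving 2 × (3)! = 12.
Subtracting, 24 − 12 = 12.

12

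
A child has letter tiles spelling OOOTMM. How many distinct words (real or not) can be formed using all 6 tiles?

OOOTMM has 6 letters with M appearing twice and O appearing 3 times.
So there are 6! / (3!·2!) = 60 distinguishable arrangements.

60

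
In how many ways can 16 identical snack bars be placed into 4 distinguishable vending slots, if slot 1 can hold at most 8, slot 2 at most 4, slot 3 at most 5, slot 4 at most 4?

54

Without the upper bounds there are C(19,3) = 969 ways to split 16 among 4 vending slots.
Subtract solutions that violate a single cap (substitute x_i' = x_i − (cap_i+1)): x_1 ≥ 9 gives C(10,3) = 120; x_2 ≥ 5 gives C(14,3) = 364; x_3 ≥ 6 gives C(13,3) = 286; x_4 ≥ 5 gives C(14,3) = 364. Together 1134.
Add back pairs where two caps are both exceeded: 10 + 4 + 10 + 56 + 84 + 56 = 220.
Subtract triples: 0 + 0 + 0 + 1 = 1.
By inclusion–exclusion the count is 969 − 1134 + 220 − 1 = 54.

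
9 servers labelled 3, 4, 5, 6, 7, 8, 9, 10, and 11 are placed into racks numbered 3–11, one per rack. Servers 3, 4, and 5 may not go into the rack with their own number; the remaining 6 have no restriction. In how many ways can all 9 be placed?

256320

Let Aᵢ (for i ∈ {3, 4, 5}) be the placements that put server i in its forbidden rack. Any j of these fix j positions, leaving (9−j)! ways to fill the rest, and there are C(3,j) ways to pick which j.
By inclusion–exclusion, the number of valid placements is Σ_{j=0}^{3} (−1)^j C(3,j)·(9−j)!.
Computing: 362880 − 120960 + 15120 − 720 = 256320.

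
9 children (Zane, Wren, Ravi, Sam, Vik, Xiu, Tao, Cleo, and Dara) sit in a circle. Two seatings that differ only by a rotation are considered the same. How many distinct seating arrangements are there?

Fix one person's seat to break rotational symmetry; the remaining 8 people can be arranged in (8)! = 40320 ways.

40320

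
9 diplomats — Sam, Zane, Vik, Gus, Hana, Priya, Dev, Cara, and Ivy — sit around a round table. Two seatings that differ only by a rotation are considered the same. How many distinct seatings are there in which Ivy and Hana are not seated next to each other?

All circular seatings of 9 people number (8)! = 40320.
Seatings with Ivy beside Hana: treat them as a block with 2 internal orders, giving 2 × (7)! = 10080.
Subtracting, 40320 − 10080 = 30240.

30240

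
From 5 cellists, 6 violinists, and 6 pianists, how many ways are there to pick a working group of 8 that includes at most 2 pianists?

9075

Split by how many pianists are chosen (0 through 2).
Sum: C(6,0)·C(11,8) + C(6,1)·C(11,7) + C(6,2)·C(11,6) = 165 + 1980 + 6930 = 9075.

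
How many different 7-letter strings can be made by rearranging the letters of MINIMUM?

Letter multiplicities in MINIMUM: I×2, M×3, N×1, U×1.
The number of distinct arrangements is 7!/(3!·2!) = 5040/12 = 420.

420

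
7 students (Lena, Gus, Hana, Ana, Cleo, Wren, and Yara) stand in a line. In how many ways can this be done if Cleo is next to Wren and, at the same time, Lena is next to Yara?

480

Treat {Cleo,Wren} as one block (2 orders) and {Lena,Yara} as another (2 orders).
That leaves 5 units to arrange: 2 × 2 × 5! = 4 × 120 = 480.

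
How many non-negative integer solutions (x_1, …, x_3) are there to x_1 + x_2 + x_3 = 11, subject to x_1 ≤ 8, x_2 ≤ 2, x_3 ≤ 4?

9

By stars and bars, unrestricted non-negative solutions to x_1+…+x_3 = 11 number C(11+2,2) = 78.
Subtract solutions that violate a single cap (substitute x_i' = x_i − (cap_i+1)): x_1 ≥ 9 gives C(4,2) = 6; x_2 ≥ 3 gives C(10,2) = 45; x_3 ≥ 5 gives C(8,2) = 28. Together 79.
Add back pairs where two caps are both exceeded: 0 + 0 + 10 = 10.
By inclusion–exclusion the count is 78 − 79 + 10 = 9.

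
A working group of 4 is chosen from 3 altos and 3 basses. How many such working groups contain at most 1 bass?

3

Split by how many basses are chosen (0 through 1).
Sum: C(3,0)·C(3,4) + C(3,1)·C(3,3) = 0 + 3 = 3.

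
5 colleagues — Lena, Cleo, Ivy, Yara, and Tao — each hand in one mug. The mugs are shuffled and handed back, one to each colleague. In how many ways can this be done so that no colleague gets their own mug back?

This is the derangement count D_5: permutations of 5 items with no fixed point.
By inclusion–exclusion this is Σ_{j=0}^{5} (−1)^j C(5,j)·(5−j)!.
Computing: 120 − 120 + 60 − 20 + 5 − 1 = 44.

44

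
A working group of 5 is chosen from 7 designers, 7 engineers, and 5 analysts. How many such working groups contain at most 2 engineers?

Split by how many engineers are chosen (0 through 2).
Sum: C(7,0)·C(12,5) + C(7,1)·C(12,4) + C(7,2)·C(12,3) = 792 + 3465 + 4620 = 8877.

8877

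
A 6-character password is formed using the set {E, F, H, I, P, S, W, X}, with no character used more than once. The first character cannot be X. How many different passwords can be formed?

17640

The first character has 8−1 = 7 choices (anything except X).
The remaining 5 characters are filled from the other 7 symbols without repetition: 7 × 6 × 5 × 4 × 3 = 2520.
Total: 7 × 2520 = 17640.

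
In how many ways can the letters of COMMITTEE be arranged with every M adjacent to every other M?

10080

Treat the 2 copies of M as a single block. The multiset to arrange is then {MM, C, E, E, I, O, T, T}, 8 items in all.
That gives (8)!/(2!·2!) = 10080 arrangements.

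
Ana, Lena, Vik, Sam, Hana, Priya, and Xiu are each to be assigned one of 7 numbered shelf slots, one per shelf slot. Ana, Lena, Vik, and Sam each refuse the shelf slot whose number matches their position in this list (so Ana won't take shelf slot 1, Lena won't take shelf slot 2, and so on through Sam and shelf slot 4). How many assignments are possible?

2790

Let Aᵢ (for 1 ≤ i ≤ 4) be the placements that put person i in their forbidden shelf slot. Any j of these fix j positions, leaving (7−j)! ways to fill the rest, and there are C(4,j) ways to pick which j.
By inclusion–exclusion, the number of valid placements is Σ_{j=0}^{4} (−1)^j C(4,j)·(7−j)!.
Computing: 5040 − 2880 + 720 − 96 + 6 = 2790.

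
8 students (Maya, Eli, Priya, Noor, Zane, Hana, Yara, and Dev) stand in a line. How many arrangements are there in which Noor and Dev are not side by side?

Of the 8! = 40320 arrangements, those with Noor and Dev adjacent number 2 × 7! = 10080 (treat the pair as a block with 2 internal orders).
Complementary counting: 40320 − 10080 = 30240.

30240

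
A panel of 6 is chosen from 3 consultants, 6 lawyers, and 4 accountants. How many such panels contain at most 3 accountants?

Split by how many accountants are chosen (0 through 3).
Sum: C(4,0)·C(9,6) + C(4,1)·C(9,5) + C(4,2)·C(9,4) + C(4,3)·C(9,3) = 84 + 504 + 756 + 336 = 1680.

1680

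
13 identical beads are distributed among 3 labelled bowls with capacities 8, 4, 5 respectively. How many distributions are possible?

15

Without the upper bounds there are C(15,2) = 105 ways to split 13 among 3 bowls.
Subtract solutions that violate a single cap (substitute x_i' = x_i − (cap_i+1)): x_1 ≥ 9 gives C(6,2) = 15; x_2 ≥ 5 gives C(10,2) = 45; x_3 ≥ 6 gives C(9,2) = 36. Together 96.
Add back pairs where two caps are both exceeded: 0 + 0 + 6 = 6.
By inclusion–exclusion the count is 105 − 96 + 6 = 15.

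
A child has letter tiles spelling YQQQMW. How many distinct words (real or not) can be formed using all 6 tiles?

Letter multiplicities in YQQQMW: M×1, Q×3, W×1, Y×1.
Dividing 6! = 720 by 3! = 6 for the repeated letters gives 120.

120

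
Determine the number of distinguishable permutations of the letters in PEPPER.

Letter multiplicities in PEPPER: E×2, P×3, R×1.
So there are 6! / (3!·2!) = 60 distinguishable arrangements.

60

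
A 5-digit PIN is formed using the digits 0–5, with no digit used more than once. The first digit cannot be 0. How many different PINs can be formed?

The first digit has 6−1 = 5 choices (anything except 0).
The remaining 4 digits are filled from the other 5 symbols without repetition: 5 × 4 × 3 × 2 = 120.
Total: 5 × 120 = 600.

600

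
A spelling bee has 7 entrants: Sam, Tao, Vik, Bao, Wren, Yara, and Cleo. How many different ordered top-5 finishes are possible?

2520

There are 7 choices for 1st place, 6 for 2nd, and so on down to 3 for position 5.
That gives 7 × 6 × 5 × 4 × 3 = 2520.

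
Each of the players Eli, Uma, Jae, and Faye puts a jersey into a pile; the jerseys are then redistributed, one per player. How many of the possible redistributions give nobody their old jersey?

9

This is the derangement count D_4: permutations of 4 items with no fixed point.
By inclusion–exclusion this is Σ_{j=0}^{4} (−1)^j C(4,j)·(4−j)!.
Computing: 24 − 24 + 12 − 4 + 1 = 9.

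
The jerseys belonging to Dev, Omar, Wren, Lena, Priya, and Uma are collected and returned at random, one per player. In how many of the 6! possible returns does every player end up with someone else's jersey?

265

Count assignments avoiding every fixed point. For any j of the 6 players fixed to their old jersey, the other 6−j can be arranged in (6−j)! ways.
By inclusion–exclusion this is Σ_{j=0}^{6} (−1)^j C(6,j)·(6−j)!.
Computing: 720 − 720 + 360 − 120 + 30 − 6 + 1 = 265.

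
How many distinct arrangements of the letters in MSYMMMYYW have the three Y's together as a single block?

210

Treat the 3 copies of Y as a single block. The multiset to arrange is then {YYY, M, M, M, M, S, W}, 7 items in all.
That gives (7)!/(4!) = 210 arrangements.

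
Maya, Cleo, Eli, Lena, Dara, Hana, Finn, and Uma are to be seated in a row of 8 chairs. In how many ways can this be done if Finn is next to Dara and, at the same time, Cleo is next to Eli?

Treat {Finn,Dara} as one block (2 orders) and {Cleo,Eli} as another (2 orders).
That leaves 6 units to arrange: 2 × 2 × 6! = 4 × 720 = 2880.

2880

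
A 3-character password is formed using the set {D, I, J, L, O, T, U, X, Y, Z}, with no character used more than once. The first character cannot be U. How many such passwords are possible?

648

The first character has 10−1 = 9 choices (anything except U).
The remaining 2 characters are filled from the other 9 symbols without repetition: 9 × 8 = 72.
Total: 9 × 72 = 648.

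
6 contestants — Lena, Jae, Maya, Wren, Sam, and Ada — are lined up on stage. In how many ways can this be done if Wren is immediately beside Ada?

240

Glue Wren and Ada into one block (2 internal orders), leaving 5 units to arrange in a row.
So the count is 2·(5)! = 240.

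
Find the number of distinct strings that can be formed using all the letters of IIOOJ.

IIOOJ has 5 letters with I appearing twice and O appearing twice.
So there are 5! / (2!·2!) = 30 distinguishable arrangements.

30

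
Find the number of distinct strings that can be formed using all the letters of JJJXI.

Letter multiplicities in JJJXI: I×1, J×3, X×1.
Dividing 5! = 120 by 3! = 6 for the repeated letters gives 20.

20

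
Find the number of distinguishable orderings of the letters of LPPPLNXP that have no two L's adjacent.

630

There are 8!/(4!·2!) = 840 arrangements of LPPPLNXP in total.
If the two L's are adjacent, glue them into one block, leaving 7 items to arrange: (7)!/(4!) = 210 ways.
Hence 840 − 210 = 630.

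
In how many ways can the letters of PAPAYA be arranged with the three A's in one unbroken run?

Treat the 3 copies of A as a single block. The multiset to arrange is then {AAA, P, P, Y}, 4 items in all.
That gives (4)!/(2!) = 12 arrangements.

12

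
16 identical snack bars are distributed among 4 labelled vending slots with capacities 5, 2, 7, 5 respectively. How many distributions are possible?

19

By stars and bars, unrestricted non-negative solutions to x_1+…+x_4 = 16 number C(16+3,3) = 969.
Subtract solutions that violate a single cap (substitute x_i' = x_i − (cap_i+1)): x_1 ≥ 6 gives C(13,3) = 286; x_2 ≥ 3 gives C(16,3) = 560; x_3 ≥ 8 gives C(11,3) = 165; x_4 ≥ 6 gives C(13,3) = 286. Together 1297.
Add back pairs where two caps are both exceeded: 120 + 10 + 35 + 56 + 120 + 10 = 351.
Subtract triples: 0 + 4 + 0 + 0 = 4.
By inclusion–exclusion the count is 969 − 1297 + 351 − 4 = 19.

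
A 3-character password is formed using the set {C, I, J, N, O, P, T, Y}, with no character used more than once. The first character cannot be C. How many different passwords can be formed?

The first character has 8−1 = 7 choices (anything except C).
The remaining 2 characters are filled from the other 7 symbols without repetition: 7 × 6 = 42.
Total: 7 × 42 = 294.

294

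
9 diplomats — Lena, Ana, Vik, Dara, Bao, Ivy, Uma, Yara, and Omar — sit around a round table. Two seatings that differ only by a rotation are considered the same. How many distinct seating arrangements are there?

Around a circle, 9 distinct people have 9!/9 = (8)! = 40320 rotationally distinct seatings.

40320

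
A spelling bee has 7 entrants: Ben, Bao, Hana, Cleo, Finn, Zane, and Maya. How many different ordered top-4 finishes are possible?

This is an ordered selection of 4 from 7: P(7,4).
That gives 7 × 6 × 5 × 4 = 840.

840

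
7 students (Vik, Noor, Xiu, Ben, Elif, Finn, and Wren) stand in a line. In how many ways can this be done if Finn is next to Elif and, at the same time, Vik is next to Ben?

480

Treat {Finn,Elif} as one block (2 orders) and {Vik,Ben} as another (2 orders).
That leaves 5 units to arrange: 2 × 2 × 5! = 4 × 120 = 480.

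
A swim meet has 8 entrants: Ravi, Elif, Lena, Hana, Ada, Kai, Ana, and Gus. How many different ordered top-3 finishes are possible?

336

There are 8 choices for 1st place, 7 for 2nd, and 6 for 3rd.
That gives 8 × 7 × 6 = 336.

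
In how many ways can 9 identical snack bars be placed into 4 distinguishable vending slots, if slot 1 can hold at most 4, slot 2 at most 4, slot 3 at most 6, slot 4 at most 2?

Without the upper bounds there are C(12,3) = 220 ways to split 9 among 4 vending slots.
Subtract solutions that violate a single cap (substitute x_i' = x_i − (cap_i+1)): x_1 ≥ 5 gives C(7,3) = 35; x_2 ≥ 5 gives C(7,3) = 35; x_3 ≥ 7 gives C(5,3) = 10; x_4 ≥ 3 gives C(9,3) = 84. Together 164.
Add back pairs where two caps are both exceeded: 0 + 0 + 4 + 0 + 4 + 0 = 8.
By inclusion–exclusion the count is 220 − 164 + 8 = 64.

64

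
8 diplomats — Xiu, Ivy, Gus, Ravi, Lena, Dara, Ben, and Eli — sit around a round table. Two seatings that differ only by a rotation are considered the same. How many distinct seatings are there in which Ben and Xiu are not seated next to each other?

3600

All circular seatings of 8 people number (7)! = 5040.
Those with Ben next to Xiu: fuse the pair into one unit and seat 7 units around a circle — 2·(6)! = 1440.
Subtracting, 5040 − 1440 = 3600.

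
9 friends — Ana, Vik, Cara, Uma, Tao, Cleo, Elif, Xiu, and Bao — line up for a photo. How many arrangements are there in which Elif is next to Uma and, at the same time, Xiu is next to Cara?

Treat {Elif,Uma} as one block (2 orders) and {Xiu,Cara} as another (2 orders).
That leaves 7 units to arrange: 2 × 2 × 7! = 4 × 5040 = 20160.

20160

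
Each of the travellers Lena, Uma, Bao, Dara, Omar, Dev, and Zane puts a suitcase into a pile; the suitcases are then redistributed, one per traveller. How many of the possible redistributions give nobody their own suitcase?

This is the derangement count D_7: permutations of 7 items with no fixed point.
By inclusion–exclusion this is Σ_{j=0}^{7} (−1)^j C(7,j)·(7−j)!.
Computing: 5040 − 5040 + 2520 − 840 + 210 − 42 + 7 − 1 = 1854.

1854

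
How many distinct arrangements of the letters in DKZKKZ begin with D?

Fix D in the first position and arrange the remaining 5 letters.
Those 5 letters have K appearing 3 times and Z appearing twice, giving (5)!/(3!·2!) = 10.

10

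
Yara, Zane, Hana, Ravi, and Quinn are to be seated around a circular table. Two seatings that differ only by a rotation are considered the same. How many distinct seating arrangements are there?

24

Fix one person's seat to break rotational symmetry; the remaining 4 people can be arranged in (4)! = 24 ways.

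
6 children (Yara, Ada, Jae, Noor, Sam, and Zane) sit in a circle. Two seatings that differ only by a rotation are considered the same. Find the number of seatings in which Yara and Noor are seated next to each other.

Treat {Yara, Noor} as one unit (2 internal orders) and seat the resulting 5 units around the table: (4)! circular arrangements.
So 2 × (4)! = 2 × 24 = 48.

48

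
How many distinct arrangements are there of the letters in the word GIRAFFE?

2520

Letter multiplicities in GIRAFFE: A×1, E×1, F×2, G×1, I×1, R×1.
So there are 7! / (2!) = 2520 distinguishable arrangements.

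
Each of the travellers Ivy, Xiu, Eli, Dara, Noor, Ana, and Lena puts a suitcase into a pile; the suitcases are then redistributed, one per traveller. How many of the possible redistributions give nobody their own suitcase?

Count assignments avoiding every fixed point. For any j of the 7 travellers fixed to their own suitcase, the other 7−j can be arranged in (7−j)! ways.
By inclusion–exclusion this is Σ_{j=0}^{7} (−1)^j C(7,j)·(7−j)!.
Computing: 5040 − 5040 + 2520 − 840 + 210 − 42 + 7 − 1 = 1854.

1854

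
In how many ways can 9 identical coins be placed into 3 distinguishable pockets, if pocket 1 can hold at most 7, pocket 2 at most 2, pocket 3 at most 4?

12

Without the upper bounds there are C(11,2) = 55 ways to split 9 among 3 pockets.
Subtract solutions that violate a single cap (substitute x_i' = x_i − (cap_i+1)): x_1 ≥ 8 gives C(3,2) = 3; x_2 ≥ 3 gives C(8,2) = 28; x_3 ≥ 5 gives C(6,2) = 15. Together 46.
Add back pairs where two caps are both exceeded: 0 + 0 + 3 = 3.
By inclusion–exclusion the count is 55 − 46 + 3 = 12.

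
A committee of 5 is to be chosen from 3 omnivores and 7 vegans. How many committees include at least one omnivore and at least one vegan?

231

Total 5-person selections from all 10: C(10,5) = 252.
Subtract selections that omit an entire group: no omnivores → C(7,5) = 21; no vegans → C(3,5) = 0.
Both groups omitted at once is impossible, so 252 − 21 = 231.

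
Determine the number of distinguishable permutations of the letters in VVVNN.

10

The 5 letters of VVVNN have repeats: N appearing twice and V appearing 3 times.
The number of distinct arrangements is 5!/(3!·2!) = 120/12 = 10.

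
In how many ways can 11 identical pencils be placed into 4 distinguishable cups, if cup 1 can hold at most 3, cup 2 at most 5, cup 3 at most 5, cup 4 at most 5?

88

Ignoring the caps, the number of non-negative solutions to x_1+…+x_4 = 11 is C(14,3) = 364.
Subtract solutions that violate a single cap (substitute x_i' = x_i − (cap_i+1)): x_1 ≥ 4 gives C(10,3) = 120; x_2 ≥ 6 gives C(8,3) = 56; x_3 ≥ 6 gives C(8,3) = 56; x_4 ≥ 6 gives C(8,3) = 56. Together 288.
Add back pairs where two caps are both exceeded: 4 + 4 + 4 + 0 + 0 + 0 = 12.
By inclusion–exclusion the count is 364 − 288 + 12 = 88.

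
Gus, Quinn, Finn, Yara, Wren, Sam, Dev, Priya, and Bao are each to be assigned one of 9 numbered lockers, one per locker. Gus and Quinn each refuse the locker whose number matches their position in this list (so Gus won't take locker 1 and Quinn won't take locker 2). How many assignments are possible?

287280

Let Aᵢ (for i ∈ {1, 2}) be the placements that put person i in their forbidden locker. Any j of these fix j positions, leaving (9−j)! ways to fill the rest, and there are C(2,j) ways to pick which j.
By inclusion–exclusion, the number of valid placements is Σ_{j=0}^{2} (−1)^j C(2,j)·(9−j)!.
Computing: 362880 − 80640 + 5040 = 287280.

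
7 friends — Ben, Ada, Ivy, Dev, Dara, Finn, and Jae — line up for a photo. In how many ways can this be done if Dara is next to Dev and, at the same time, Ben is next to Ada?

Treat {Dara,Dev} as one block (2 orders) and {Ben,Ada} as another (2 orders).
That leaves 5 units to arrange: 2 × 2 × 5! = 4 × 120 = 480.

480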